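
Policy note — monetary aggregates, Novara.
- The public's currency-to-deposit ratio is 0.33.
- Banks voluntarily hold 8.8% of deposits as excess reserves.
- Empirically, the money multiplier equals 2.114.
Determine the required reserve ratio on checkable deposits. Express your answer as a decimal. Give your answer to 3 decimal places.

Using m = 2.114. Since m = (1 + c)/(c + rr + e), the denominator satisfies c + rr + e = (1 + c)/m = (1 + 0.33) / 2.114 ≈ 0.629139.
With c = 0.33 and e = 0.088, the required reserve ratio on checkable deposits is 0.629139 − 0.33 − 0.088 = 0.211139.

0.211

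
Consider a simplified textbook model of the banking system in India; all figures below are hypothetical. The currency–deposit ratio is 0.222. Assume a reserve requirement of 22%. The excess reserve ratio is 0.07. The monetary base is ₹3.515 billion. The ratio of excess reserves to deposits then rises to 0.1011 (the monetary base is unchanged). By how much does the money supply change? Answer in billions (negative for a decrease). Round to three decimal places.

Initially m₁ = (1 + 0.222) / (0.22 + 0.07 + 0.222) ≈ 2.38672, so M₁ = 2.38672 × 3.515 ≈ 8.3893 billion.
After the change m₂ = (1 + 0.222) / (0.22 + 0.1011 + 0.222) ≈ 2.25005, so M₂ = 2.25005 × 3.515 ≈ 7.9089 billion.
ΔM = M₂ − M₁ = 7.9089 − 8.3893 = -0.4804 billion.

-0.480 billion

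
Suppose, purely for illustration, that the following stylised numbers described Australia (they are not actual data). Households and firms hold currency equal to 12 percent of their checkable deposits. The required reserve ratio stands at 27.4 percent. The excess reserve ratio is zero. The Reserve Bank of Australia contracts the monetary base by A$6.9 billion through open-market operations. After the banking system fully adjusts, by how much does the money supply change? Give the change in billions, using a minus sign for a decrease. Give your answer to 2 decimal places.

The money multiplier is m = (1 + c) / (rr + c) = (1 + 0.12) / (0.274 + 0.12) ≈ 2.8426.
The sale removes 6.9 billion of base, so ΔM = m × ΔMB = 2.8426 × (−6.9) ≈ -19.6139 billion.

-19.61 billion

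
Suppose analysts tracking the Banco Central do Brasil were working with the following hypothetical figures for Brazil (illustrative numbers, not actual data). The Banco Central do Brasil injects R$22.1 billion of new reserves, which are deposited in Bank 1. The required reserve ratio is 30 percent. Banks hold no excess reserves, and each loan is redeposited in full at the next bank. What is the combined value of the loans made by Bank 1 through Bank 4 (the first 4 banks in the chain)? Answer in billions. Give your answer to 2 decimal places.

R$39.19 billion

Bank i lends (1 − rr)^i of the original deposit: Bank 1 lends 22.1·0.7000 = 15.4700, Bank 2 lends 22.1·0.7000² = 10.8290, and so on.
Summing a geometric series: total = 22.1·[0.7000·(1 − 0.7000^4) / (1 − 0.7000)] ≈ 39.1855 billion.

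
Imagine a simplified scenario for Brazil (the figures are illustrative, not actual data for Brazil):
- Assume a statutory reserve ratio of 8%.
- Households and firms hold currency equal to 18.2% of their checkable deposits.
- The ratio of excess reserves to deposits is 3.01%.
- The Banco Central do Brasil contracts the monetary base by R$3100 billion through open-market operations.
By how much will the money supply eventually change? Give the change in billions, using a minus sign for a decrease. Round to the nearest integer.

The money multiplier is m = (1 + c) / (rr + e + c) = (1 + 0.182) / (0.08 + 0.0301 + 0.182) ≈ 4.04656.
The sale removes 3100 billion of base, so ΔM = m × ΔMB = 4.04656 × (−3100) = -12544.336 billion.

-12544 billion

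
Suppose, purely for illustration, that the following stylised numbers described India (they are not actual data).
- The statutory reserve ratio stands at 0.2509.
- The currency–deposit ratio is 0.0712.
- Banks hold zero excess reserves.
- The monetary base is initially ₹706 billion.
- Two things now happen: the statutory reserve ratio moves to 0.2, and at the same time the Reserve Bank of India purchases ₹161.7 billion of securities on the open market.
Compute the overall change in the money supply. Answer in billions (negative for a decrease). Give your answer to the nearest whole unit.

₹1079 billion

Before: m₁ = (1 + 0.0712) / (0.2509 + 0.0712) ≈ 3.3257, MB₁ = 706, so M₁ = 3.3257 × 706 = 2347.9442 billion.
After: m₂ = (1 + 0.0712) / (0.2 + 0.0712) ≈ 3.9499, MB₂ = 706 + 161.7 = 867.7, so M₂ = 3.9499 × 867.7 ≈ 3427.3282 billion.
ΔM = M₂ − M₁ = 3427.3282 − 2347.9442 = 1079.384 billion.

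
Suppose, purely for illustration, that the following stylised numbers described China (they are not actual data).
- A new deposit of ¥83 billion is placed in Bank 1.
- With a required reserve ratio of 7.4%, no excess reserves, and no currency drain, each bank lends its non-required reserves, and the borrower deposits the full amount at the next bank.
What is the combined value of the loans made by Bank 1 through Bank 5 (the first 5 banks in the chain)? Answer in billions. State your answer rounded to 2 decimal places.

¥331.47 billion

Bank i lends (1 − rr)^i of the original deposit: Bank 1 lends 83·0.9260 = 76.8580, Bank 2 lends 83·0.9260² ≈ 71.1705, and so on.
Summing a geometric series: total = 83·[0.9260·(1 − 0.9260^5) / (1 − 0.9260)] ≈ 331.4704 billion.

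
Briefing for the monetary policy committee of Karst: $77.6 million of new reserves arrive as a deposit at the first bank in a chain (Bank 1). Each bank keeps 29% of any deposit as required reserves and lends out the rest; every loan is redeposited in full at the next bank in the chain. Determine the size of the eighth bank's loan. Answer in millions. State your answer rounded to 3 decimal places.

$5.011 million

Each bank lends a fraction (1 − rr) = 0.7100 of the deposit it receives, so Bank 8 receives 77.6·0.7100^7 and lends 77.6·0.7100^8 ≈ 5.0110 million.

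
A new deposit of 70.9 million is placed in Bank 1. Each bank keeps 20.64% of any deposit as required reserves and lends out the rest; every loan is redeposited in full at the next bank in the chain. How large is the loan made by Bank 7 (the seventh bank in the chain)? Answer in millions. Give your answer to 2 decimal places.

14.06 million

Each bank lends a fraction (1 − rr) = 0.7936 of the deposit it receives, so Bank 7 receives 70.9·0.7936^6 and lends 70.9·0.7936^7 ≈ 14.0559 million.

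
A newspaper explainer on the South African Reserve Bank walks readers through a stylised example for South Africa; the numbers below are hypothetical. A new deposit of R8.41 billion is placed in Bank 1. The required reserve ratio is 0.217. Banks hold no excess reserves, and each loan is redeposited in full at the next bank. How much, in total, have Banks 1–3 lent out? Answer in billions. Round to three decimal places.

R15.778 billion

Bank i lends (1 − rr)^i of the original deposit: Bank 1 lends 8.41·0.7830 ≈ 6.5850, Bank 2 lends 8.41·0.7830² ≈ 5.1561, and so on.
Summing a geometric series: total = 8.41·[0.7830·(1 − 0.7830^3) / (1 − 0.7830)] ≈ 15.7783 billion.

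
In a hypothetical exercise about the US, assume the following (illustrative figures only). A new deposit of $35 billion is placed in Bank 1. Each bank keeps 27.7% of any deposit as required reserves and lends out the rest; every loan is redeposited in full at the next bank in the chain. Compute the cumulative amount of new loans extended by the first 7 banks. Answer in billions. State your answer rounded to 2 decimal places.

Bank i lends (1 − rr)^i of the original deposit: Bank 1 lends 35·0.7230 = 25.3050, Bank 2 lends 35·0.7230² ≈ 18.2955, and so on.
Summing a geometric series: total = 35·[0.7230·(1 − 0.7230^7) / (1 − 0.7230)] ≈ 81.9198 billion.

$81.92 billion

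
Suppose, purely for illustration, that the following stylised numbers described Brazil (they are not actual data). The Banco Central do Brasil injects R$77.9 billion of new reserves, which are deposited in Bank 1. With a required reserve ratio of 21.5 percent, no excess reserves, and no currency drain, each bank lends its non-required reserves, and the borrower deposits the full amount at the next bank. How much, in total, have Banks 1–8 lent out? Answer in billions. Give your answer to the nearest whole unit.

Bank i lends (1 − rr)^i of the original deposit: Bank 1 lends 77.9·0.7850 = 61.1515, Bank 2 lends 77.9·0.7850² ≈ 48.0039, and so on.
Summing a geometric series: total = 77.9·[0.7850·(1 − 0.7850^8) / (1 − 0.7850)] ≈ 243.4122 billion.

R$243 billion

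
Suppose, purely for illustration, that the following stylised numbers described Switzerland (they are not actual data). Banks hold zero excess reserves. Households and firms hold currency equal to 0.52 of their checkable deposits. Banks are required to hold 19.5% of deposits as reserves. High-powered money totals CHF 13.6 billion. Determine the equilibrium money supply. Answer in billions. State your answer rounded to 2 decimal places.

The money multiplier is m = (1 + c) / (rr + c) = (1 + 0.52) / (0.195 + 0.52) ≈ 2.12587.
So M = m × MB = 2.12587 × 13.6 ≈ 28.9118 billion.

CHF 28.91 billion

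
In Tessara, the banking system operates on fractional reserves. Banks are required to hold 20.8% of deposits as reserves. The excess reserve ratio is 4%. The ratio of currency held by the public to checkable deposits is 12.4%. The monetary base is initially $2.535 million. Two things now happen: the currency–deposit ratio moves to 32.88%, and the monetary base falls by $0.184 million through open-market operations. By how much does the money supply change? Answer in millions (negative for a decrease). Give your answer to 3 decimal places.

-2.243 million

Before: m₁ = (1 + 0.124) / (0.208 + 0.04 + 0.124) ≈ 3.02151, MB₁ = 2.535, so M₁ = 3.02151 × 2.535 ≈ 7.6595 million.
After: m₂ = (1 + 0.3288) / (0.208 + 0.04 + 0.3288) ≈ 2.30374, MB₂ = 2.535 − 0.184 = 2.351, so M₂ = 2.30374 × 2.351 ≈ 5.4161 million.
ΔM = M₂ − M₁ = 5.4161 − 7.6595 = -2.2434 million.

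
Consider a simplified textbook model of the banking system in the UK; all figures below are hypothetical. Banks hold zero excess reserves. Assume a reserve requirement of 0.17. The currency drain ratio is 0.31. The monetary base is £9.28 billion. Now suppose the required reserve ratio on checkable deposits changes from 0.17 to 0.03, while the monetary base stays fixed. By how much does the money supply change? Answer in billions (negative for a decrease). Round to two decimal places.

£10.43 billion

Initially m₁ = (1 + 0.31) / (0.17 + 0.31) ≈ 2.7292, so M₁ = 2.7292 × 9.28 ≈ 25.327 billion.
After the change m₂ = (1 + 0.31) / (0.03 + 0.31) ≈ 3.8529, so M₂ = 3.8529 × 9.28 ≈ 35.7549 billion.
ΔM = M₂ − M₁ = 35.7549 − 25.327 = 10.4279 billion.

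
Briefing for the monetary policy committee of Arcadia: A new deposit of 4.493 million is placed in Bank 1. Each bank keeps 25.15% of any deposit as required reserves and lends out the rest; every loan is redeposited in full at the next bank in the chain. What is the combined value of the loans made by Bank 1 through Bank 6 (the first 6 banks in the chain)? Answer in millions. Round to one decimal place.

11.0 million

Bank i lends (1 − rr)^i of the original deposit: Bank 1 lends 4.493·0.7485 ≈ 3.3630, Bank 2 lends 4.493·0.7485² ≈ 2.5172, and so on.
Summing a geometric series: total = 4.493·[0.7485·(1 − 0.7485^6) / (1 − 0.7485)] ≈ 11.0203 million.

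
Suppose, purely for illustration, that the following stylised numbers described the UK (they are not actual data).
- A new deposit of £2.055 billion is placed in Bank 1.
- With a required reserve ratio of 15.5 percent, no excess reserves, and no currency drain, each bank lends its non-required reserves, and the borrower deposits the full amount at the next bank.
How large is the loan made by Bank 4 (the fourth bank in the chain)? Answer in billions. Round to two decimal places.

Each bank lends a fraction (1 − rr) = 0.8450 of the deposit it receives, so Bank 4 receives 2.055·0.8450^3 and lends 2.055·0.8450^4 ≈ 1.0477 billion.

£1.05 billion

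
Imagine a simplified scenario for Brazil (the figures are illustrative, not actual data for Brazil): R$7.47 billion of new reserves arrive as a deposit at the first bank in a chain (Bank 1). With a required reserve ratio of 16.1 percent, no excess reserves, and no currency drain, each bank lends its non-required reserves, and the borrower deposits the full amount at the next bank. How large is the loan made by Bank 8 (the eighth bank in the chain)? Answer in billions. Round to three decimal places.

Each bank lends a fraction (1 − rr) = 0.8390 of the deposit it receives, so Bank 8 receives 7.47·0.8390^7 and lends 7.47·0.8390^8 ≈ 1.8341 billion.

R$1.834 billion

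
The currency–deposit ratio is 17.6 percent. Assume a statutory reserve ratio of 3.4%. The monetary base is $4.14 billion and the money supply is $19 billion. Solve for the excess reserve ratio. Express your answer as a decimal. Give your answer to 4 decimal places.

0.0462

Using m = M/MB = 19/4.14 ≈ 4.589372. Since m = (1 + c)/(c + rr + e), the denominator satisfies c + rr + e = (1 + c)/m = (1 + 0.176) / 4.589372 ≈ 0.256244.
With c = 0.176 and rr = 0.034, the excess reserve ratio is 0.256244 − 0.176 − 0.034 = 0.046244.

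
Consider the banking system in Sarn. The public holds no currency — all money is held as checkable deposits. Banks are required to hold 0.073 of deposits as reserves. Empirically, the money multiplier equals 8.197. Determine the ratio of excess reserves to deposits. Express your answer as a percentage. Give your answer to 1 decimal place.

Using m = 8.197. Since m = (1 + c)/(c + rr + e), the denominator satisfies c + rr + e = (1 + c)/m = (1 + 0) / 8.197 ≈ 0.121996.
With c = 0 and rr = 0.073, the ratio of excess reserves to deposits is 0.121996 − 0 − 0.073 = 0.048996.

4.9%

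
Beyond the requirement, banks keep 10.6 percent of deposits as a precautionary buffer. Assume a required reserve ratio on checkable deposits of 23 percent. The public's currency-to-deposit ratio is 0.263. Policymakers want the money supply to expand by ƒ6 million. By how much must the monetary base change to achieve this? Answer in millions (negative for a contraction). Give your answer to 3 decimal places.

The money multiplier is m = (1 + c) / (rr + e + c) = (1 + 0.263) / (0.23 + 0.106 + 0.263) ≈ 2.10851.
ΔMB = ΔM / m = (+6) / 2.10851 ≈ 2.8456 million.

ƒ2.846 million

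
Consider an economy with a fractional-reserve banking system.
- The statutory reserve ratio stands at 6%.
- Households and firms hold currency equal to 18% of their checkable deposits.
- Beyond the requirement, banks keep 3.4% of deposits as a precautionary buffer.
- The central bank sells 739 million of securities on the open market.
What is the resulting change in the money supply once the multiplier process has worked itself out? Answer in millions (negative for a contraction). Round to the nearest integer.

The money multiplier is m = (1 + c) / (rr + e + c) = (1 + 0.18) / (0.06 + 0.034 + 0.18) ≈ 4.3066.
The sale removes 739 million of base, so ΔM = m × ΔMB = 4.3066 × (−739) = -3182.5774 million.

-3183 million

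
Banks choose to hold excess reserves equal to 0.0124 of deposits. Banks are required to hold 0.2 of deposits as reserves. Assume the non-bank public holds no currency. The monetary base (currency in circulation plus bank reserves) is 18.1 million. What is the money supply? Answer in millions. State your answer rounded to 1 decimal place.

The money multiplier is m = 1 / (rr + e) = 1 / (0.2 + 0.0124) ≈ 4.7081.
So M = m × MB = 4.7081 × 18.1 ≈ 85.2166 million.

85.2 million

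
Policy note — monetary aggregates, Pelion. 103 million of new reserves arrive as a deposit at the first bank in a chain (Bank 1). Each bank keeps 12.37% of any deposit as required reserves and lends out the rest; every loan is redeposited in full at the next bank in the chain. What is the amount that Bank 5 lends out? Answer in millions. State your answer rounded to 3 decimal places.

53.223 million

Each bank lends a fraction (1 − rr) = 0.8763 of the deposit it receives, so Bank 5 receives 103·0.8763^4 and lends 103·0.8763^5 ≈ 53.2232 million.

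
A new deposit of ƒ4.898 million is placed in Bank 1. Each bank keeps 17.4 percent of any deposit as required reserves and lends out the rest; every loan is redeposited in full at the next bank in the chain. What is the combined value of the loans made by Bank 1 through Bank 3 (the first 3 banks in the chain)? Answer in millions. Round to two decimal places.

ƒ10.15 million

Bank i lends (1 − rr)^i of the original deposit: Bank 1 lends 4.898·0.8260 ≈ 4.0457, Bank 2 lends 4.898·0.8260² ≈ 3.3418, and so on.
Summing a geometric series: total = 4.898·[0.8260·(1 − 0.8260^3) / (1 − 0.8260)] ≈ 10.1479 million.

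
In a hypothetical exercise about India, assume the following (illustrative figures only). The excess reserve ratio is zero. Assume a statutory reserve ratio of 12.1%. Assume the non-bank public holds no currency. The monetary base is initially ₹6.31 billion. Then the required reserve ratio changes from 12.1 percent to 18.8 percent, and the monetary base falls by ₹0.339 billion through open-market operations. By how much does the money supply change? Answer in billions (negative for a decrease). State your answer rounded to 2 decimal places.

Before: m₁ = 1 / (0.121) ≈ 8.2645, MB₁ = 6.31, so M₁ = 8.2645 × 6.31 ≈ 52.149 billion.
After: m₂ = 1 / (0.188) ≈ 5.3191, MB₂ = 6.31 − 0.339 = 5.971, so M₂ = 5.3191 × 5.971 ≈ 31.7603 billion.
ΔM = M₂ − M₁ = 31.7603 − 52.149 = -20.3887 billion.

-20.39 billion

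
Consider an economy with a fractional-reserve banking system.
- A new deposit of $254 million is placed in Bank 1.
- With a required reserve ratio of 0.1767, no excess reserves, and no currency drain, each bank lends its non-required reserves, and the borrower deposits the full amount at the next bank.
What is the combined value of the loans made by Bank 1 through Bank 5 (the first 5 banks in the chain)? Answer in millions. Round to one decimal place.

Bank i lends (1 − rr)^i of the original deposit: Bank 1 lends 254·0.8233 = 209.1182, Bank 2 lends 254·0.8233² ≈ 172.1670, and so on.
Summing a geometric series: total = 254·[0.8233·(1 − 0.8233^5) / (1 − 0.8233)] ≈ 735.8071 million.

$735.8 million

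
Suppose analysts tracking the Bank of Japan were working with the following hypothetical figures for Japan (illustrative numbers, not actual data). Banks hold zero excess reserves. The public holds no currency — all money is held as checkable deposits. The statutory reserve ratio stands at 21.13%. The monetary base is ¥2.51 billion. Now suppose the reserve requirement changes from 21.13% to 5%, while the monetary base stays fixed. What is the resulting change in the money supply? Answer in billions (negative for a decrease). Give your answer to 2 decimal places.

¥38.32 billion

Initially m₁ = 1 / (0.2113) ≈ 4.7326, so M₁ = 4.7326 × 2.51 ≈ 11.8788 billion.
After the change m₂ = 1 / (0.05) = 20, so M₂ = 20 × 2.51 = 50.2 billion.
ΔM = M₂ − M₁ = 50.2 − 11.8788 = 38.3212 billion.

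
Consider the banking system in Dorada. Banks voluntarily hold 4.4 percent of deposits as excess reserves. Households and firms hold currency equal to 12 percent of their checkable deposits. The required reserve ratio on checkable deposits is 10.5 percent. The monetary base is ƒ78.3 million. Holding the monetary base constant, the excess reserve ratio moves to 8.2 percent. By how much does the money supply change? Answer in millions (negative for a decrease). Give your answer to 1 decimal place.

Initially m₁ = (1 + 0.12) / (0.105 + 0.044 + 0.12) ≈ 4.1636, so M₁ = 4.1636 × 78.3 ≈ 326.0099 million.
After the change m₂ = (1 + 0.12) / (0.105 + 0.082 + 0.12) ≈ 3.6482, so M₂ = 3.6482 × 78.3 ≈ 285.6541 million.
ΔM = M₂ − M₁ = 285.6541 − 326.0099 = -40.3558 million.

-40.4 million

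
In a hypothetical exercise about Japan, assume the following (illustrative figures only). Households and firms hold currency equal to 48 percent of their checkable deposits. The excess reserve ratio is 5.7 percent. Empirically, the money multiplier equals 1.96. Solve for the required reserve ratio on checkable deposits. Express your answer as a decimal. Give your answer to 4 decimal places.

Using m = 1.96. Since m = (1 + c)/(c + rr + e), the denominator satisfies c + rr + e = (1 + c)/m = (1 + 0.48) / 1.96 ≈ 0.755102.
With c = 0.48 and e = 0.057, the required reserve ratio on checkable deposits is 0.755102 − 0.48 − 0.057 = 0.218102.

0.2181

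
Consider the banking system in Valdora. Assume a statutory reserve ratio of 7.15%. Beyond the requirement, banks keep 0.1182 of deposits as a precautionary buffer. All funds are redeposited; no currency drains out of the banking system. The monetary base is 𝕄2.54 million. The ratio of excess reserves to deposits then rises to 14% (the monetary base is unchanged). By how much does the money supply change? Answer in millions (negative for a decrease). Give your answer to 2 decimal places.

-1.38 million

Initially m₁ = 1 / (0.0715 + 0.1182) ≈ 5.2715, so M₁ = 5.2715 × 2.54 ≈ 13.3896 million.
After the change m₂ = 1 / (0.0715 + 0.14) ≈ 4.7281, so M₂ = 4.7281 × 2.54 ≈ 12.0094 million.
ΔM = M₂ − M₁ = 12.0094 − 13.3896 = -1.3802 million.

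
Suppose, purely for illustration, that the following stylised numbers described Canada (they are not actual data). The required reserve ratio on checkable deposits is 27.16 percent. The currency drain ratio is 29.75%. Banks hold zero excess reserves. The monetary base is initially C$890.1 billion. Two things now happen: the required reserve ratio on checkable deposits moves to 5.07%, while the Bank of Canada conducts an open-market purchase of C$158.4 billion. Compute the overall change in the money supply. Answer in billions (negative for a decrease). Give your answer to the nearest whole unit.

C$1878 billion

Before: m₁ = (1 + 0.2975) / (0.2716 + 0.2975) ≈ 2.27992, MB₁ = 890.1, so M₁ = 2.27992 × 890.1 ≈ 2029.3568 billion.
After: m₂ = (1 + 0.2975) / (0.0507 + 0.2975) ≈ 3.72631, MB₂ = 890.1 + 158.4 = 1048.5, so M₂ = 3.72631 × 1048.5 ≈ 3907.036 billion.
ΔM = M₂ − M₁ = 3907.036 − 2029.3568 = 1877.6792 billion.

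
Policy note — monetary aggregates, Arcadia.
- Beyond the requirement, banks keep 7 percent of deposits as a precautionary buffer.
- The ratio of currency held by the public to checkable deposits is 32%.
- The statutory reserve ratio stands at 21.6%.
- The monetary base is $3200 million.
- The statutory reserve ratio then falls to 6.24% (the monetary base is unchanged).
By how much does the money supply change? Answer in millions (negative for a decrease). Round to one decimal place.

$2366.6 million

Initially m₁ = (1 + 0.32) / (0.216 + 0.07 + 0.32) ≈ 2.178218, so M₁ = 2.178218 × 3200 = 6970.2976 million.
After the change m₂ = (1 + 0.32) / (0.0624 + 0.07 + 0.32) ≈ 2.917772, so M₂ = 2.917772 × 3200 = 9336.8704 million.
ΔM = M₂ − M₁ = 9336.8704 − 6970.2976 = 2366.5728 million.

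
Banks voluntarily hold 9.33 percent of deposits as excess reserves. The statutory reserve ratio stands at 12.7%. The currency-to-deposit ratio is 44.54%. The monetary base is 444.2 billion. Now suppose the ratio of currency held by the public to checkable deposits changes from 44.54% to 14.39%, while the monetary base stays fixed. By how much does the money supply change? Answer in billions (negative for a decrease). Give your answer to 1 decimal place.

Initially m₁ = (1 + 0.4454) / (0.127 + 0.0933 + 0.4454) ≈ 2.17125, so M₁ = 2.17125 × 444.2 ≈ 964.4692 billion.
After the change m₂ = (1 + 0.1439) / (0.127 + 0.0933 + 0.1439) ≈ 3.14086, so M₂ = 3.14086 × 444.2 ≈ 1395.17 billion.
ΔM = M₂ − M₁ = 1395.17 − 964.4692 = 430.7008 billion.

430.7 billion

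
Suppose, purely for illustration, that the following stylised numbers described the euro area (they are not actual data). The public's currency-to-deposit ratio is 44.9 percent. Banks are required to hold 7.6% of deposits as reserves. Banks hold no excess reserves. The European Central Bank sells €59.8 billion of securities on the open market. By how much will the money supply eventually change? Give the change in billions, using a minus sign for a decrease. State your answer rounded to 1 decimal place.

The money multiplier is m = (1 + c) / (rr + c) = (1 + 0.449) / (0.076 + 0.449) = 2.76.
The sale removes 59.8 billion of base, so ΔM = m × ΔMB = 2.76 × (−59.8) = -165.048 billion.

-165.0 billion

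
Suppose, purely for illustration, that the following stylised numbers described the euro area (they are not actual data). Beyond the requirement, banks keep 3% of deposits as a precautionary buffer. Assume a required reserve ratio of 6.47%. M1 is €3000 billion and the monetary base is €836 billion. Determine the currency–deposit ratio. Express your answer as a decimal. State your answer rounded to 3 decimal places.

0.255

Using m = M/MB = 3000/836 ≈ 3.588517. From m = (1 + c)/(c + rr + e), rearranging gives 1 + c = m·(c + rr + e), so c·(1 − m) = m·(rr + e) − 1.
Hence c = [m·(rr + e) − 1]/(1 − m) = [3.588517 × (0.0647 + 0.03) − 1] / (1 − 3.588517) ≈ 0.255037.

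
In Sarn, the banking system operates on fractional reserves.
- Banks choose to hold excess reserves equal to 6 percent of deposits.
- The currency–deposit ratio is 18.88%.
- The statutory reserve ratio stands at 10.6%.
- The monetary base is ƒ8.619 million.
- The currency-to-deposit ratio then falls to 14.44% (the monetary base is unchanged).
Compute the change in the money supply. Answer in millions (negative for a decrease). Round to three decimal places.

Initially m₁ = (1 + 0.1888) / (0.106 + 0.06 + 0.1888) ≈ 3.35062, so M₁ = 3.35062 × 8.619 ≈ 28.879 million.
After the change m₂ = (1 + 0.1444) / (0.106 + 0.06 + 0.1444) ≈ 3.68686, so M₂ = 3.68686 × 8.619 ≈ 31.777 million.
ΔM = M₂ − M₁ = 31.777 − 28.879 = 2.898 million.

ƒ2.898 million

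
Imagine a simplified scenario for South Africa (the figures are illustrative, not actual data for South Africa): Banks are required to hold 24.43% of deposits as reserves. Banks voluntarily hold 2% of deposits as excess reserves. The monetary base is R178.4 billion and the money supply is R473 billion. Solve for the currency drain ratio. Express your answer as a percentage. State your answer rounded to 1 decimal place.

18.1%

Using m = M/MB = 473/178.4 ≈ 2.651345. From m = (1 + c)/(c + rr + e), rearranging gives 1 + c = m·(c + rr + e), so c·(1 − m) = m·(rr + e) − 1.
Hence c = [m·(rr + e) − 1]/(1 − m) = [2.651345 × (0.2443 + 0.02) − 1] / (1 − 2.651345) ≈ 0.181216.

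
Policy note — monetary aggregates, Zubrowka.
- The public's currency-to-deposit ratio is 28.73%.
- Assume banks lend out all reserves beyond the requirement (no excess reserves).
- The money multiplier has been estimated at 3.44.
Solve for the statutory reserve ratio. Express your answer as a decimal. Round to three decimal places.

Using m = 3.44. Since m = (1 + c)/(c + rr + e), the denominator satisfies c + rr + e = (1 + c)/m = (1 + 0.2873) / 3.44 ≈ 0.374215.
With c = 0.2873 and e = 0, the statutory reserve ratio is 0.374215 − 0.2873 − 0 = 0.086915.

0.087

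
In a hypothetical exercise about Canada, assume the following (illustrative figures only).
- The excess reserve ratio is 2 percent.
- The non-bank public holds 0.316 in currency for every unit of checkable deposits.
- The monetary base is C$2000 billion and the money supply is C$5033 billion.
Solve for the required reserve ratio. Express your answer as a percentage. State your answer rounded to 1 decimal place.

18.7%

Using m = M/MB = 5033/2000 = 2.516500. Since m = (1 + c)/(c + rr + e), the denominator satisfies c + rr + e = (1 + c)/m = (1 + 0.316) / 2.516500 ≈ 0.522949.
With c = 0.316 and e = 0.02, the required reserve ratio is 0.522949 − 0.316 − 0.02 = 0.186949.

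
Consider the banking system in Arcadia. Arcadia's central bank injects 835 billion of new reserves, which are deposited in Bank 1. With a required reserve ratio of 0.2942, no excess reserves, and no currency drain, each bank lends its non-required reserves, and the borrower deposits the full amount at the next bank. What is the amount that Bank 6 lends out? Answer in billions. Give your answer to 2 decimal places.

103.22 billion

Each bank lends a fraction (1 − rr) = 0.7058 of the deposit it receives, so Bank 6 receives 835·0.7058^5 and lends 835·0.7058^6 ≈ 103.2230 billion.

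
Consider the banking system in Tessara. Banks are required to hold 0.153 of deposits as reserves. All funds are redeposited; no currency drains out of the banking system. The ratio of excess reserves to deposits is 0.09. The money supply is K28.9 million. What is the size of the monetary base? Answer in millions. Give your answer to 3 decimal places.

K7.023 million

The money multiplier is m = 1 / (rr + e) = 1 / (0.153 + 0.09) ≈ 4.115226.
MB = M / m = 28.9 / 4.115226 ≈ 7.0227 million.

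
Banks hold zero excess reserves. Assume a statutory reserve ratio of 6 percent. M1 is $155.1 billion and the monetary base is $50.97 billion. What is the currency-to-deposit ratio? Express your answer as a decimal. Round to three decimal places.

Using m = M/MB = 155.1/50.97 ≈ 3.042966. From m = (1 + c)/(c + rr + e), rearranging gives 1 + c = m·(c + rr + e), so c·(1 − m) = m·(rr + e) − 1.
Hence c = [m·(rr + e) − 1]/(1 − m) = [3.042966 × (0.06 + 0) − 1] / (1 − 3.042966) ≈ 0.400115.

0.400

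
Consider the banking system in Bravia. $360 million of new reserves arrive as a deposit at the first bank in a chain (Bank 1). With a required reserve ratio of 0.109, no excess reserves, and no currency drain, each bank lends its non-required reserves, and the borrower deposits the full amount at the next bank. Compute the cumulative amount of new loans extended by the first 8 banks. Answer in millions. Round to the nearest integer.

Bank i lends (1 − rr)^i of the original deposit: Bank 1 lends 360·0.8910 = 320.7600, Bank 2 lends 360·0.8910² ≈ 285.7972, and so on.
Summing a geometric series: total = 360·[0.8910·(1 − 0.8910^8) / (1 − 0.8910)] ≈ 1773.8577 million.

$1774 million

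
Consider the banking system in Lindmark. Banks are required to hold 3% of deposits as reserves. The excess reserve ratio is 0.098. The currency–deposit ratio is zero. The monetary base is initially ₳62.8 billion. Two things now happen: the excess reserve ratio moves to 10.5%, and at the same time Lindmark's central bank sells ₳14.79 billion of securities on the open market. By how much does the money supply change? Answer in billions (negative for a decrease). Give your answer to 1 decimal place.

Before: m₁ = 1 / (0.03 + 0.098) = 7.8125, MB₁ = 62.8, so M₁ = 7.8125 × 62.8 = 490.625 billion.
After: m₂ = 1 / (0.03 + 0.105) ≈ 7.4074, MB₂ = 62.8 − 14.79 = 48.01, so M₂ = 7.4074 × 48.01 ≈ 355.6293 billion.
ΔM = M₂ − M₁ = 355.6293 − 490.625 = -134.9957 billion.

-135.0 billion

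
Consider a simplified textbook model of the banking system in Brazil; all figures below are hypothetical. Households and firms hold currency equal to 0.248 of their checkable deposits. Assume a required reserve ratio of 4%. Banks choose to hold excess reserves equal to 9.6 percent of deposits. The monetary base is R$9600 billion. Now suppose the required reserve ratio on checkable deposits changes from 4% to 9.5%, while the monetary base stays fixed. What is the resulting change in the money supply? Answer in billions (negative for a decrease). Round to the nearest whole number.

Initially m₁ = (1 + 0.248) / (0.04 + 0.096 + 0.248) = 3.25, so M₁ = 3.25 × 9600 = 31200 billion.
After the change m₂ = (1 + 0.248) / (0.095 + 0.096 + 0.248) ≈ 2.84282, so M₂ = 2.84282 × 9600 = 27291.072 billion.
ΔM = M₂ − M₁ = 27291.072 − 31200 = -3908.928 billion.

-3909 billion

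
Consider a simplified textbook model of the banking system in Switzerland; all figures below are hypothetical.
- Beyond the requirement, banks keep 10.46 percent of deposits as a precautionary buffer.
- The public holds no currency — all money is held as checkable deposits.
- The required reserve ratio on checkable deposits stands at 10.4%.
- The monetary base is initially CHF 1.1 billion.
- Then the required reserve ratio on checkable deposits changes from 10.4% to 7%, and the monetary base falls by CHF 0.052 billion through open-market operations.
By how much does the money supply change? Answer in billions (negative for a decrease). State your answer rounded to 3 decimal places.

Before: m₁ = 1 / (0.104 + 0.1046) ≈ 4.79386, MB₁ = 1.1, so M₁ = 4.79386 × 1.1 ≈ 5.2732 billion.
After: m₂ = 1 / (0.07 + 0.1046) ≈ 5.72738, MB₂ = 1.1 − 0.052 = 1.048, so M₂ = 5.72738 × 1.048 ≈ 6.0023 billion.
ΔM = M₂ − M₁ = 6.0023 − 5.2732 = 0.7291 billion.

CHF 0.729 billion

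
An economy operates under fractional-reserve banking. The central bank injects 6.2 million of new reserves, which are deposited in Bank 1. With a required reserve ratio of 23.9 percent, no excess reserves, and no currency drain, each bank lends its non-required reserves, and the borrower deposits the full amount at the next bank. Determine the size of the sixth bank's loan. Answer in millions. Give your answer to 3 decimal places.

Each bank lends a fraction (1 − rr) = 0.7610 of the deposit it receives, so Bank 6 receives 6.2·0.7610^5 and lends 6.2·0.7610^6 ≈ 1.2042 million.

1.204 million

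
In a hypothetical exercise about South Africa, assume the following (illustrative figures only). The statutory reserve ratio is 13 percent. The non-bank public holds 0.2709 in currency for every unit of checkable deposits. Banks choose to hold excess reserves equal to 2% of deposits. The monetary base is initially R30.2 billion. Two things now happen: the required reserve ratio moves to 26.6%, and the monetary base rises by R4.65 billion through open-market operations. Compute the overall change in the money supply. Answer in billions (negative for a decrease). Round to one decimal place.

Before: m₁ = (1 + 0.2709) / (0.13 + 0.02 + 0.2709) ≈ 3.0195, MB₁ = 30.2, so M₁ = 3.0195 × 30.2 = 91.1889 billion.
After: m₂ = (1 + 0.2709) / (0.266 + 0.02 + 0.2709) ≈ 2.2821, MB₂ = 30.2 + 4.65 = 34.85, so M₂ = 2.2821 × 34.85 ≈ 79.5312 billion.
ΔM = M₂ − M₁ = 79.5312 − 91.1889 = -11.6577 billion.

-11.7 billion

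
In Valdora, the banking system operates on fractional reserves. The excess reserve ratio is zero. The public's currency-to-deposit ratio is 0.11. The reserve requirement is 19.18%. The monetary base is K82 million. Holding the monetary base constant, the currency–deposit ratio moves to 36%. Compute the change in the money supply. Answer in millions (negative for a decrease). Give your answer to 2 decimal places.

-99.49 million

Initially m₁ = (1 + 0.11) / (0.1918 + 0.11) ≈ 3.67793, so M₁ = 3.67793 × 82 ≈ 301.5903 million.
After the change m₂ = (1 + 0.36) / (0.1918 + 0.36) ≈ 2.46466, so M₂ = 2.46466 × 82 ≈ 202.1021 million.
ΔM = M₂ − M₁ = 202.1021 − 301.5903 = -99.4882 million.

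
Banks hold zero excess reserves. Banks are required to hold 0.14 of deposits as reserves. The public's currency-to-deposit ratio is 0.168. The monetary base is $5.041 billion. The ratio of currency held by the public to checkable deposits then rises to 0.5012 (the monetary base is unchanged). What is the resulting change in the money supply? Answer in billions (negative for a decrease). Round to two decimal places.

-7.31 billion

Initially m₁ = (1 + 0.168) / (0.14 + 0.168) ≈ 3.7922, so M₁ = 3.7922 × 5.041 ≈ 19.1165 billion.
After the change m₂ = (1 + 0.5012) / (0.14 + 0.5012) ≈ 2.3412, so M₂ = 2.3412 × 5.041 ≈ 11.802 billion.
ΔM = M₂ − M₁ = 11.802 − 19.1165 = -7.3145 billion.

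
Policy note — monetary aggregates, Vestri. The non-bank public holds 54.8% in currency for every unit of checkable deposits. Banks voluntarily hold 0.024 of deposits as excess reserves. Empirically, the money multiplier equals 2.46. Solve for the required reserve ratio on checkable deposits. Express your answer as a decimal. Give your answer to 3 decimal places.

Using m = 2.46. Since m = (1 + c)/(c + rr + e), the denominator satisfies c + rr + e = (1 + c)/m = (1 + 0.548) / 2.46 ≈ 0.629268.
With c = 0.548 and e = 0.024, the required reserve ratio on checkable deposits is 0.629268 − 0.548 − 0.024 = 0.057268.

0.057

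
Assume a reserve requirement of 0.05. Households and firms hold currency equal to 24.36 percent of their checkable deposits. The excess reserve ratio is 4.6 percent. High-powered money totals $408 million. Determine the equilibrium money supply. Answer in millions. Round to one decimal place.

The money multiplier is m = (1 + c) / (rr + e + c) = (1 + 0.2436) / (0.05 + 0.046 + 0.2436) ≈ 3.66196.
So M = m × MB = 3.66196 × 408 ≈ 1494.0797 million.

$1494.1 million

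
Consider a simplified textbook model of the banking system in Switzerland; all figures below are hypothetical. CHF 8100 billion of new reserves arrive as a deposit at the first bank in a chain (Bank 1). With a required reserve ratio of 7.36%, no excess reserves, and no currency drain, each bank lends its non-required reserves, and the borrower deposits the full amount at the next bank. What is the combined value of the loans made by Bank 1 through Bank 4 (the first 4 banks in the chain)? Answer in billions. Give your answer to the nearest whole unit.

CHF 26861 billion

Bank i lends (1 − rr)^i of the original deposit: Bank 1 lends 8100·0.9264 = 7503.8400, Bank 2 lends 8100·0.9264² ≈ 6951.5574, and so on.
Summing a geometric series: total = 8100·[0.9264·(1 − 0.9264^4) / (1 − 0.9264)] ≈ 26861.2646 billion.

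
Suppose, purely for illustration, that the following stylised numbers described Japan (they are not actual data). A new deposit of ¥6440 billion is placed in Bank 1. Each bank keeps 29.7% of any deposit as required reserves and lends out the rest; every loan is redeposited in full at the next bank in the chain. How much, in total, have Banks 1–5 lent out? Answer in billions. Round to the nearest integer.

¥12626 billion

Bank i lends (1 − rr)^i of the original deposit: Bank 1 lends 6440·0.7030 = 4527.3200, Bank 2 lends 6440·0.7030² ≈ 3182.7060, and so on.
Summing a geometric series: total = 6440·[0.7030·(1 − 0.7030^5) / (1 − 0.7030)] ≈ 12626.1543 billion.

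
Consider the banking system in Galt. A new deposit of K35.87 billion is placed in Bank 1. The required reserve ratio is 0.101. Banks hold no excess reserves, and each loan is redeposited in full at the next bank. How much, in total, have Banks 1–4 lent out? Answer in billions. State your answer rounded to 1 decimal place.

Bank i lends (1 − rr)^i of the original deposit: Bank 1 lends 35.87·0.8990 ≈ 32.2471, Bank 2 lends 35.87·0.8990² ≈ 28.9902, and so on.
Summing a geometric series: total = 35.87·[0.8990·(1 − 0.8990^4) / (1 − 0.8990)] ≈ 110.7293 billion.

K110.7 billion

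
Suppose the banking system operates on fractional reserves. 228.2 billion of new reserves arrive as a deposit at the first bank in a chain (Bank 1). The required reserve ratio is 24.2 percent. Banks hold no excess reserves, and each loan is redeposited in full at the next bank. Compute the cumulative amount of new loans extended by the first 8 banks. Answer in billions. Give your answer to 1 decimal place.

636.9 billion

Bank i lends (1 − rr)^i of the original deposit: Bank 1 lends 228.2·0.7580 = 172.9756, Bank 2 lends 228.2·0.7580² ≈ 131.1155, and so on.
Summing a geometric series: total = 228.2·[0.7580·(1 − 0.7580^8) / (1 − 0.7580)] ≈ 636.8778 billion.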